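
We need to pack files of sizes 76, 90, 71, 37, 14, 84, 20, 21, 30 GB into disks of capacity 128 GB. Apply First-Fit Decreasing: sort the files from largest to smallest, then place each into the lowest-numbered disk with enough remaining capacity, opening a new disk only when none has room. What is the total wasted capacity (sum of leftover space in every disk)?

69

Sorted descending: 90, 84, 76, 71, 37, 30, 21, 20, 14.
90 GB → disk 1 (remaining 38 GB)
84 GB → disk 2 (remaining 44 GB)
76 GB → disk 3 (remaining 52 GB)
71 GB → disk 4 (remaining 57 GB)
37 GB → disk 1 (remaining 1 GB)
30 GB → disk 2 (remaining 14 GB)
21 GB → disk 3 (remaining 31 GB)
20 GB → disk 3 (remaining 11 GB)
14 GB → disk 2 (remaining 0 GB)
4 disks × 128 GB = 512 GB; used 443 GB; unused 69 GB.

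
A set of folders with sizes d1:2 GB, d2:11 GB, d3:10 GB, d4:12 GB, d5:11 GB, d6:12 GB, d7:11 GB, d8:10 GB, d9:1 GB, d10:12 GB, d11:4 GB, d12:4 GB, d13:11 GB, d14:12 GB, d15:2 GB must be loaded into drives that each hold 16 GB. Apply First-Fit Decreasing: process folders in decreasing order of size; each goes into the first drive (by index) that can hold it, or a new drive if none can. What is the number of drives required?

Sorted descending: 12, 12, 12, 12, 11, 11, 11, 11, 10, 10, 4, 4, 2, 2, 1.
Put 12 GB in drive 1; 4 GB remain.
Put 12 GB in drive 2; 4 GB remain.
Put 12 GB in drive 3; 4 GB remain.
Put 12 GB in drive 4; 4 GB remain.
Put 11 GB in drive 5; 5 GB remain.
Put 11 GB in drive 6; 5 GB remain.
Put 11 GB in drive 7; 5 GB remain.
Put 11 GB in drive 8; 5 GB remain.
Put 10 GB in drive 9; 6 GB remain.
Put 10 GB in drive 10; 6 GB remain.
Put 4 GB in drive 1; 0 GB remain.
Put 4 GB in drive 2; 0 GB remain.
Put 2 GB in drive 3; 2 GB remain.
Put 2 GB in drive 3; 0 GB remain.
Put 1 GB in drive 4; 3 GB remain.

10 drives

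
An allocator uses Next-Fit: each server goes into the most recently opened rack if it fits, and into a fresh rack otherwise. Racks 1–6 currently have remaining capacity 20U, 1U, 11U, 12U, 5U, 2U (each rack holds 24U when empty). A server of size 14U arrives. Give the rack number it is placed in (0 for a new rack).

0

Next-Fit only looks at rack 6, which has 2U free.
14U does not fit, so a new rack is opened.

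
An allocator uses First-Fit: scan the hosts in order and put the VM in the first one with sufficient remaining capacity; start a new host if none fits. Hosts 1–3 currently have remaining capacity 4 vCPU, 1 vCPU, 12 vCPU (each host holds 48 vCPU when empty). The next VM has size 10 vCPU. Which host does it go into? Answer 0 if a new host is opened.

3

Hosts with room: host 3 (12 vCPU).
The first with room is host 3.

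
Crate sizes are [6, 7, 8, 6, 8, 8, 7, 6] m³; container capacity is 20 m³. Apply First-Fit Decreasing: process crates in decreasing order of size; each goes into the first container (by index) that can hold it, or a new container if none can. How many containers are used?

Sorted descending: 8, 8, 8, 7, 7, 6, 6, 6.
8 m³ → container 1 (remaining 12 m³)
8 m³ → container 1 (remaining 4 m³)
8 m³ → container 2 (remaining 12 m³)
7 m³ → container 2 (remaining 5 m³)
7 m³ → container 3 (remaining 13 m³)
6 m³ → container 3 (remaining 7 m³)
6 m³ → container 3 (remaining 1 m³)
6 m³ → container 4 (remaining 14 m³)
Final containers: [8,8] [8,7] [7,6,6] [6].

4 containers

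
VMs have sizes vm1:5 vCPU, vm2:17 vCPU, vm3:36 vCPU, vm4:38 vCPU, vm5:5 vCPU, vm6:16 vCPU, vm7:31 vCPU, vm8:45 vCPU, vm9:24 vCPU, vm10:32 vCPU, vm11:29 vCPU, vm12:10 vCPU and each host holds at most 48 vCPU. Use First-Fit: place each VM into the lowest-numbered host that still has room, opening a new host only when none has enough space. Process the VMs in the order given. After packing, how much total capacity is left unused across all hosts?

96

Put vm1 (5 vCPU) in host 1; 43 vCPU remain.
Put vm2 (17 vCPU) in host 1; 26 vCPU remain.
Put vm3 (36 vCPU) in host 2; 12 vCPU remain.
Put vm4 (38 vCPU) in host 3; 10 vCPU remain.
Put vm5 (5 vCPU) in host 1; 21 vCPU remain.
Put vm6 (16 vCPU) in host 1; 5 vCPU remain.
Put vm7 (31 vCPU) in host 4; 17 vCPU remain.
Put vm8 (45 vCPU) in host 5; 3 vCPU remain.
Put vm9 (24 vCPU) in host 6; 24 vCPU remain.
Put vm10 (32 vCPU) in host 7; 16 vCPU remain.
Put vm11 (29 vCPU) in host 8; 19 vCPU remain.
Put vm12 (10 vCPU) in host 2; 2 vCPU remain.
8 hosts × 48 vCPU = 384 vCPU; used 288 vCPU; unused 96 vCPU.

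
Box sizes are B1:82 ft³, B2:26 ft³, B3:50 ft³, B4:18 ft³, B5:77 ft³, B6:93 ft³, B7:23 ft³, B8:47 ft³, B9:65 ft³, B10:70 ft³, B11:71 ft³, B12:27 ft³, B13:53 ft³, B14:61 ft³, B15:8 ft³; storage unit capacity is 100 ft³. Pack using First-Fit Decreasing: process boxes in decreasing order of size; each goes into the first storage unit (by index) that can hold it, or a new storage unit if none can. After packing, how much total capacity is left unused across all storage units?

Sorted descending: 93, 82, 77, 71, 70, 65, 61, 53, 50, 47, 27, 26, 23, 18, 8.
93 ft³ → storage unit 1 (remaining 7 ft³)
82 ft³ → storage unit 2 (remaining 18 ft³)
77 ft³ → storage unit 3 (remaining 23 ft³)
71 ft³ → storage unit 4 (remaining 29 ft³)
70 ft³ → storage unit 5 (remaining 30 ft³)
65 ft³ → storage unit 6 (remaining 35 ft³)
61 ft³ → storage unit 7 (remaining 39 ft³)
53 ft³ → storage unit 8 (remaining 47 ft³)
50 ft³ → storage unit 9 (remaining 50 ft³)
47 ft³ → storage unit 8 (remaining 0 ft³)
27 ft³ → storage unit 4 (remaining 2 ft³)
26 ft³ → storage unit 5 (remaining 4 ft³)
23 ft³ → storage unit 3 (remaining 0 ft³)
18 ft³ → storage unit 2 (remaining 0 ft³)
8 ft³ → storage unit 6 (remaining 27 ft³)
9 storage units × 100 ft³ = 900 ft³; used 771 ft³; unused 129 ft³.

129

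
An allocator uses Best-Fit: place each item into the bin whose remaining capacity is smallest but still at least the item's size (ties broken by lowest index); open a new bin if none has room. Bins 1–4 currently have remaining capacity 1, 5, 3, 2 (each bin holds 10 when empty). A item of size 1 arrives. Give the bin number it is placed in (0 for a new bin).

1

Bins with room: bin 1 (1), bin 2 (5), bin 3 (3), bin 4 (2).
Tightest fit is bin 1 with 1 free.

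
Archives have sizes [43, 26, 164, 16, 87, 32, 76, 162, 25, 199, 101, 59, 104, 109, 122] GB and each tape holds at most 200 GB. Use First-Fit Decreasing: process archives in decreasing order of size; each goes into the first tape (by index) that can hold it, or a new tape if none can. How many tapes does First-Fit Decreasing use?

7

Sorted descending: 199, 164, 162, 122, 109, 104, 101, 87, 76, 59, 43, 32, 26, 25, 16.
Put 199 GB in tape 1; 1 GB remain.
Put 164 GB in tape 2; 36 GB remain.
Put 162 GB in tape 3; 38 GB remain.
Put 122 GB in tape 4; 78 GB remain.
Put 109 GB in tape 5; 91 GB remain.
Put 104 GB in tape 6; 96 GB remain.
Put 101 GB in tape 7; 99 GB remain.
Put 87 GB in tape 5; 4 GB remain.
Put 76 GB in tape 4; 2 GB remain.
Put 59 GB in tape 6; 37 GB remain.
Put 43 GB in tape 7; 56 GB remain.
Put 32 GB in tape 2; 4 GB remain.
Put 26 GB in tape 3; 12 GB remain.
Put 25 GB in tape 6; 12 GB remain.
Put 16 GB in tape 7; 40 GB remain.
Final tapes: [199] [164,32] [162,26] [122,76] [109,87] [104,59,25] [101,43,16].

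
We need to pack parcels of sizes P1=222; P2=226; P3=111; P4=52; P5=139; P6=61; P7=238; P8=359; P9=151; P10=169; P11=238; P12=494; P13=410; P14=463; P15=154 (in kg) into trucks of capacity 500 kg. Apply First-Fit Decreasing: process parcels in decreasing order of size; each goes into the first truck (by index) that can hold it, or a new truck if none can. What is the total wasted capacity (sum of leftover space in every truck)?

513

Sorted descending: 494, 463, 410, 359, 238, 238, 226, 222, 169, 154, 151, 139, 111, 61, 52.
494 kg → truck 1 (remaining 6 kg)
463 kg → truck 2 (remaining 37 kg)
410 kg → truck 3 (remaining 90 kg)
359 kg → truck 4 (remaining 141 kg)
238 kg → truck 5 (remaining 262 kg)
238 kg → truck 5 (remaining 24 kg)
226 kg → truck 6 (remaining 274 kg)
222 kg → truck 6 (remaining 52 kg)
169 kg → truck 7 (remaining 331 kg)
154 kg → truck 7 (remaining 177 kg)
151 kg → truck 7 (remaining 26 kg)
139 kg → truck 4 (remaining 2 kg)
111 kg → truck 8 (remaining 389 kg)
61 kg → truck 3 (remaining 29 kg)
52 kg → truck 6 (remaining 0 kg)
8 trucks × 500 kg = 4000 kg; used 3487 kg; unused 513 kg.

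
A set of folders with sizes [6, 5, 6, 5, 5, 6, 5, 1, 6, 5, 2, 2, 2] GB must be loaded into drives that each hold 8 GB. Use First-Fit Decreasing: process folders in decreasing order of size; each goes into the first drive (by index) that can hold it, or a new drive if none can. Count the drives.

Sorted descending: 6, 6, 6, 6, 5, 5, 5, 5, 5, 2, 2, 2, 1.
6 GB → drive 1 (remaining 2 GB)
6 GB → drive 2 (remaining 2 GB)
6 GB → drive 3 (remaining 2 GB)
6 GB → drive 4 (remaining 2 GB)
5 GB → drive 5 (remaining 3 GB)
5 GB → drive 6 (remaining 3 GB)
5 GB → drive 7 (remaining 3 GB)
5 GB → drive 8 (remaining 3 GB)
5 GB → drive 9 (remaining 3 GB)
2 GB → drive 1 (remaining 0 GB)
2 GB → drive 2 (remaining 0 GB)
2 GB → drive 3 (remaining 0 GB)
1 GB → drive 4 (remaining 1 GB)

9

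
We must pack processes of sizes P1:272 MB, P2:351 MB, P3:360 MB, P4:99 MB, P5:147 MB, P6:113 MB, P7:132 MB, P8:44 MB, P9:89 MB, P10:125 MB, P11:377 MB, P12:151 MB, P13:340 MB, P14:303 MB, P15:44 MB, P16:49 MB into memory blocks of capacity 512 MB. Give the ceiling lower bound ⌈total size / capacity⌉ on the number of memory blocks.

Total size = 272 + 351 + 360 + 99 + 147 + 113 + 132 + 44 + 89 + 125 + 377 + 151 + 340 + 303 + 44 + 49 = 2996 MB.
⌈2996 / 512⌉ = 6.

6 memory blocks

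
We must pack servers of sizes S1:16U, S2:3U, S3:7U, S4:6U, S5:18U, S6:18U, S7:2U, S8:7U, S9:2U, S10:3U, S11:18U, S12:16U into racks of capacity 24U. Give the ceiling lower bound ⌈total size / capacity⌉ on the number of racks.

5 racks

Total size = 16 + 3 + 7 + 6 + 18 + 18 + 2 + 7 + 2 + 3 + 18 + 16 = 116U.
⌈116 / 24⌉ = 5.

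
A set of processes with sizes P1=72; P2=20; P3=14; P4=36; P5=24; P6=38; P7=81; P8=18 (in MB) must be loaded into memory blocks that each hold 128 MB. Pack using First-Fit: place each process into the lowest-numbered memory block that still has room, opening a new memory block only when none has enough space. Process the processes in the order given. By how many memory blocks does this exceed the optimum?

0

First-Fit: [72,20,14,18] [36,24,38] [81] → 3 memory blocks.
Total size 303 MB; any packing needs at least ⌈303/128⌉ = 3 memory blocks.
So 3 is already optimal.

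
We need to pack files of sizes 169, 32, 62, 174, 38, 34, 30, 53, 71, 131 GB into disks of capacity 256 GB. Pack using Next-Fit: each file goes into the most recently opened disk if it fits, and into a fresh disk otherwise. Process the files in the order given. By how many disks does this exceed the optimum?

0

Next-Fit: [169,32] [62,174] [38,34,30,53,71] [131] → 4 disks.
Total size 794 GB; any packing needs at least ⌈794/256⌉ = 4 disks.
So 4 is already optimal.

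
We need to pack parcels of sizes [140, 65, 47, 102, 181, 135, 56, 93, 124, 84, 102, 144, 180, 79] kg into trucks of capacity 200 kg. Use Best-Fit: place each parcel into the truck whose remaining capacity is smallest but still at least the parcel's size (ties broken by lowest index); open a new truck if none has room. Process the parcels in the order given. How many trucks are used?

9 trucks

truck 1: place 140 kg, 60 kg left
truck 2: place 65 kg, 135 kg left
truck 1: place 47 kg, 13 kg left
truck 2: place 102 kg, 33 kg left
truck 3: place 181 kg, 19 kg left
truck 4: place 135 kg, 65 kg left
truck 4: place 56 kg, 9 kg left
truck 5: place 93 kg, 107 kg left
truck 6: place 124 kg, 76 kg left
truck 5: place 84 kg, 23 kg left
truck 7: place 102 kg, 98 kg left
truck 8: place 144 kg, 56 kg left
truck 9: place 180 kg, 20 kg left
truck 7: place 79 kg, 19 kg left
Final trucks: [140,47] [65,102] [181] [135,56] [93,84] [124] [102,79] [144] [180].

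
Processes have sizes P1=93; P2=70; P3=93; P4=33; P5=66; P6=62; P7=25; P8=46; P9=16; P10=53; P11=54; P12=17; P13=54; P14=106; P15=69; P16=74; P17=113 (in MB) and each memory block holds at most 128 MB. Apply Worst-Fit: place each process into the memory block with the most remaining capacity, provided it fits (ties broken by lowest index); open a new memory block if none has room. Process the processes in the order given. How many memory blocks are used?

P1 (93 MB) → memory block 1 (remaining 35 MB)
P2 (70 MB) → memory block 2 (remaining 58 MB)
P3 (93 MB) → memory block 3 (remaining 35 MB)
P4 (33 MB) → memory block 2 (remaining 25 MB)
P5 (66 MB) → memory block 4 (remaining 62 MB)
P6 (62 MB) → memory block 4 (remaining 0 MB)
P7 (25 MB) → memory block 1 (remaining 10 MB)
P8 (46 MB) → memory block 5 (remaining 82 MB)
P9 (16 MB) → memory block 5 (remaining 66 MB)
P10 (53 MB) → memory block 5 (remaining 13 MB)
P11 (54 MB) → memory block 6 (remaining 74 MB)
P12 (17 MB) → memory block 6 (remaining 57 MB)
P13 (54 MB) → memory block 6 (remaining 3 MB)
P14 (106 MB) → memory block 7 (remaining 22 MB)
P15 (69 MB) → memory block 8 (remaining 59 MB)
P16 (74 MB) → memory block 9 (remaining 54 MB)
P17 (113 MB) → memory block 10 (remaining 15 MB)
Final memory blocks: [93,25] [70,33] [93] [66,62] [46,16,53] [54,17,54] [106] [69] [74] [113].

10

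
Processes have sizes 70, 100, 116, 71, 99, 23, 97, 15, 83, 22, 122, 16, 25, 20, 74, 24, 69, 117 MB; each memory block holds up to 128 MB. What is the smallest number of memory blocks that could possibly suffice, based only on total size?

Total size = 70 + 100 + 116 + 71 + 99 + 23 + 97 + 15 + 83 + 22 + 122 + 16 + 25 + 20 + 74 + 24 + 69 + 117 = 1163 MB.
⌈1163 / 128⌉ = 10.

10 memory blocks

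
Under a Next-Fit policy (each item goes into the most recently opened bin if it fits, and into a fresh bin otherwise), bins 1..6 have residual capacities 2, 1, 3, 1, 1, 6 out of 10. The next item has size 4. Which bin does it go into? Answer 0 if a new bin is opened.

6

Next-Fit only looks at bin 6, which has 6 free.
4 fits there.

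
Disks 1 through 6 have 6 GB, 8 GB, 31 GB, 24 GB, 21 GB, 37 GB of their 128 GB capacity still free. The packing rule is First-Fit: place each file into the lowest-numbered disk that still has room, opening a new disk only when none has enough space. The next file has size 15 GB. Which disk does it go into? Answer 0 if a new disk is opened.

Disks with room: disk 3 (31 GB), disk 4 (24 GB), disk 5 (21 GB), disk 6 (37 GB).
The first with room is disk 3.

3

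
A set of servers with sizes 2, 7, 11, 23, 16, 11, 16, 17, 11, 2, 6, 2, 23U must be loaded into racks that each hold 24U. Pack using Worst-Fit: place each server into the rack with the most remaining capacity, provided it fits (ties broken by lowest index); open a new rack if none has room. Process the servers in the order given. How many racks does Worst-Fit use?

7

Put 2U in rack 1; 22U remain.
Put 7U in rack 1; 15U remain.
Put 11U in rack 1; 4U remain.
Put 23U in rack 2; 1U remain.
Put 16U in rack 3; 8U remain.
Put 11U in rack 4; 13U remain.
Put 16U in rack 5; 8U remain.
Put 17U in rack 6; 7U remain.
Put 11U in rack 4; 2U remain.
Put 2U in rack 3; 6U remain.
Put 6U in rack 5; 2U remain.
Put 2U in rack 6; 5U remain.
Put 23U in rack 7; 1U remain.
Final racks: [2,7,11] [23] [16,2] [11,11] [16,6] [17,2] [23].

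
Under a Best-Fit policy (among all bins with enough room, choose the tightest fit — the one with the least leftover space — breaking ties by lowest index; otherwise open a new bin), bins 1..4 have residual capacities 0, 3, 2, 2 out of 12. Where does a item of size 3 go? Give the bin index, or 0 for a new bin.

2

Bins with room: bin 2 (3).
Tightest fit is bin 2 with 3 free.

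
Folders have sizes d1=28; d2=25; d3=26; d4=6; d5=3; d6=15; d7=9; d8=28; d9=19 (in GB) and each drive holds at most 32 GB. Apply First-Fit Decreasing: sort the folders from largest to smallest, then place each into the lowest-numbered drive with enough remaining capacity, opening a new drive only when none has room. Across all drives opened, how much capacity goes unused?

33

Sorted descending: 28, 28, 26, 25, 19, 15, 9, 6, 3.
28 GB → drive 1 (remaining 4 GB)
28 GB → drive 2 (remaining 4 GB)
26 GB → drive 3 (remaining 6 GB)
25 GB → drive 4 (remaining 7 GB)
19 GB → drive 5 (remaining 13 GB)
15 GB → drive 6 (remaining 17 GB)
9 GB → drive 5 (remaining 4 GB)
6 GB → drive 3 (remaining 0 GB)
3 GB → drive 1 (remaining 1 GB)
6 drives × 32 GB = 192 GB; used 159 GB; unused 33 GB.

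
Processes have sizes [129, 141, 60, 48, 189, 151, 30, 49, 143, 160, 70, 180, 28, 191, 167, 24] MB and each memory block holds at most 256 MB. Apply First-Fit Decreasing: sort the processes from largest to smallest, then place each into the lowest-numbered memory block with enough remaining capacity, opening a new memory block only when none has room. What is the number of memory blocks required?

9 memory blocks

Sorted descending: 191, 189, 180, 167, 160, 151, 143, 141, 129, 70, 60, 49, 48, 30, 28, 24.
Put 191 MB in memory block 1; 65 MB remain.
Put 189 MB in memory block 2; 67 MB remain.
Put 180 MB in memory block 3; 76 MB remain.
Put 167 MB in memory block 4; 89 MB remain.
Put 160 MB in memory block 5; 96 MB remain.
Put 151 MB in memory block 6; 105 MB remain.
Put 143 MB in memory block 7; 113 MB remain.
Put 141 MB in memory block 8; 115 MB remain.
Put 129 MB in memory block 9; 127 MB remain.
Put 70 MB in memory block 3; 6 MB remain.
Put 60 MB in memory block 1; 5 MB remain.
Put 49 MB in memory block 2; 18 MB remain.
Put 48 MB in memory block 4; 41 MB remain.
Put 30 MB in memory block 4; 11 MB remain.
Put 28 MB in memory block 5; 68 MB remain.
Put 24 MB in memory block 5; 44 MB remain.
Final memory blocks: [191,60] [189,49] [180,70] [167,48,30] [160,28,24] [151] [143] [141] [129].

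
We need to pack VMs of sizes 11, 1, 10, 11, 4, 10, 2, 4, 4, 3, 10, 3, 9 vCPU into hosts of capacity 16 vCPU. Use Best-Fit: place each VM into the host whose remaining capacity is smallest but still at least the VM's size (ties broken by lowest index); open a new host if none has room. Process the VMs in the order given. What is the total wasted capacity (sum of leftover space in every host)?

14

host 1: place 11 vCPU, 5 vCPU left
host 1: place 1 vCPU, 4 vCPU left
host 2: place 10 vCPU, 6 vCPU left
host 3: place 11 vCPU, 5 vCPU left
host 1: place 4 vCPU, 0 vCPU left
host 4: place 10 vCPU, 6 vCPU left
host 3: place 2 vCPU, 3 vCPU left
host 2: place 4 vCPU, 2 vCPU left
host 4: place 4 vCPU, 2 vCPU left
host 3: place 3 vCPU, 0 vCPU left
host 5: place 10 vCPU, 6 vCPU left
host 5: place 3 vCPU, 3 vCPU left
host 6: place 9 vCPU, 7 vCPU left
6 hosts × 16 vCPU = 96 vCPU; used 82 vCPU; unused 14 vCPU.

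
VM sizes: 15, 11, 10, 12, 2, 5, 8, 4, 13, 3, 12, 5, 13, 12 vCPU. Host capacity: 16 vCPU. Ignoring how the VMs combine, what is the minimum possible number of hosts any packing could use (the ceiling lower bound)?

Total size = 15 + 11 + 10 + 12 + 2 + 5 + 8 + 4 + 13 + 3 + 12 + 5 + 13 + 12 = 125 vCPU.
⌈125 / 16⌉ = 8.

8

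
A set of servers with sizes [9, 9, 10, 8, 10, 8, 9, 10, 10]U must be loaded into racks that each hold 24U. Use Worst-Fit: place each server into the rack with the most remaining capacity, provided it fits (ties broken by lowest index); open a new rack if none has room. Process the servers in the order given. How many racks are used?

5

9U → rack 1 (remaining 15U)
9U → rack 1 (remaining 6U)
10U → rack 2 (remaining 14U)
8U → rack 2 (remaining 6U)
10U → rack 3 (remaining 14U)
8U → rack 3 (remaining 6U)
9U → rack 4 (remaining 15U)
10U → rack 4 (remaining 5U)
10U → rack 5 (remaining 14U)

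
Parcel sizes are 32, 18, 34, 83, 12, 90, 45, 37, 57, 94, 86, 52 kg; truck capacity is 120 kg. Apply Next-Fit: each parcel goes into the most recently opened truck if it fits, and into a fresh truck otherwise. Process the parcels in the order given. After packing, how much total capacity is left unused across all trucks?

truck 1: place 32 kg, 88 kg left
truck 1: place 18 kg, 70 kg left
truck 1: place 34 kg, 36 kg left
truck 2: place 83 kg, 37 kg left
truck 2: place 12 kg, 25 kg left
truck 3: place 90 kg, 30 kg left
truck 4: place 45 kg, 75 kg left
truck 4: place 37 kg, 38 kg left
truck 5: place 57 kg, 63 kg left
truck 6: place 94 kg, 26 kg left
truck 7: place 86 kg, 34 kg left
truck 8: place 52 kg, 68 kg left
8 trucks × 120 kg = 960 kg; used 640 kg; unused 320 kg.

320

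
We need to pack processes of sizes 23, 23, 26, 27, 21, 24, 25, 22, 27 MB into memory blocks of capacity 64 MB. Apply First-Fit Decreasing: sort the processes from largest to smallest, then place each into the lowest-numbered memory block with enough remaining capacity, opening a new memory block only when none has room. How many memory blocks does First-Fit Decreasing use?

Sorted descending: 27, 27, 26, 25, 24, 23, 23, 22, 21.
memory block 1: place 27 MB, 37 MB left
memory block 1: place 27 MB, 10 MB left
memory block 2: place 26 MB, 38 MB left
memory block 2: place 25 MB, 13 MB left
memory block 3: place 24 MB, 40 MB left
memory block 3: place 23 MB, 17 MB left
memory block 4: place 23 MB, 41 MB left
memory block 4: place 22 MB, 19 MB left
memory block 5: place 21 MB, 43 MB left
Final memory blocks: [27,27] [26,25] [24,23] [23,22] [21].

5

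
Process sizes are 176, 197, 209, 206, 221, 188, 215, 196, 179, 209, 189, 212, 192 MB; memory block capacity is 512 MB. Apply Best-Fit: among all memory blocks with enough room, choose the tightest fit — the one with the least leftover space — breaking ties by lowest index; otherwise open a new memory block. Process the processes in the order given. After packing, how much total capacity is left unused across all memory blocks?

995

memory block 1: place 176 MB, 336 MB left
memory block 1: place 197 MB, 139 MB left
memory block 2: place 209 MB, 303 MB left
memory block 2: place 206 MB, 97 MB left
memory block 3: place 221 MB, 291 MB left
memory block 3: place 188 MB, 103 MB left
memory block 4: place 215 MB, 297 MB left
memory block 4: place 196 MB, 101 MB left
memory block 5: place 179 MB, 333 MB left
memory block 5: place 209 MB, 124 MB left
memory block 6: place 189 MB, 323 MB left
memory block 6: place 212 MB, 111 MB left
memory block 7: place 192 MB, 320 MB left
7 memory blocks × 512 MB = 3584 MB; used 2589 MB; unused 995 MB.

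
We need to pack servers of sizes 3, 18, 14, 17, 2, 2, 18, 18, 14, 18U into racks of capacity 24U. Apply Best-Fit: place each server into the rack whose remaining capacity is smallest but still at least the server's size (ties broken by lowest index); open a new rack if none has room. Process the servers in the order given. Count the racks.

7

3U → rack 1 (remaining 21U)
18U → rack 1 (remaining 3U)
14U → rack 2 (remaining 10U)
17U → rack 3 (remaining 7U)
2U → rack 1 (remaining 1U)
2U → rack 3 (remaining 5U)
18U → rack 4 (remaining 6U)
18U → rack 5 (remaining 6U)
14U → rack 6 (remaining 10U)
18U → rack 7 (remaining 6U)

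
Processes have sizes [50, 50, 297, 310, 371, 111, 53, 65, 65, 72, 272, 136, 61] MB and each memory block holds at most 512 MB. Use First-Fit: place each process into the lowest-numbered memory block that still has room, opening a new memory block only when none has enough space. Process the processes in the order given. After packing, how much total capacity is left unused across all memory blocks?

memory block 1: place 50 MB, 462 MB left
memory block 1: place 50 MB, 412 MB left
memory block 1: place 297 MB, 115 MB left
memory block 2: place 310 MB, 202 MB left
memory block 3: place 371 MB, 141 MB left
memory block 1: place 111 MB, 4 MB left
memory block 2: place 53 MB, 149 MB left
memory block 2: place 65 MB, 84 MB left
memory block 2: place 65 MB, 19 MB left
memory block 3: place 72 MB, 69 MB left
memory block 4: place 272 MB, 240 MB left
memory block 4: place 136 MB, 104 MB left
memory block 3: place 61 MB, 8 MB left
4 memory blocks × 512 MB = 2048 MB; used 1913 MB; unused 135 MB.

135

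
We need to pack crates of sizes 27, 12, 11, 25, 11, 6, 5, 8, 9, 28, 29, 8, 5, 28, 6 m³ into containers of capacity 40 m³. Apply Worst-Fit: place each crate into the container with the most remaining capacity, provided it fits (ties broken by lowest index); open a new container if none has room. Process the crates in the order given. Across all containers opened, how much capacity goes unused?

container 1: place 27 m³, 13 m³ left
container 1: place 12 m³, 1 m³ left
container 2: place 11 m³, 29 m³ left
container 2: place 25 m³, 4 m³ left
container 3: place 11 m³, 29 m³ left
container 3: place 6 m³, 23 m³ left
container 3: place 5 m³, 18 m³ left
container 3: place 8 m³, 10 m³ left
container 3: place 9 m³, 1 m³ left
container 4: place 28 m³, 12 m³ left
container 5: place 29 m³, 11 m³ left
container 4: place 8 m³, 4 m³ left
container 5: place 5 m³, 6 m³ left
container 6: place 28 m³, 12 m³ left
container 6: place 6 m³, 6 m³ left
6 containers × 40 m³ = 240 m³; used 218 m³; unused 22 m³.

22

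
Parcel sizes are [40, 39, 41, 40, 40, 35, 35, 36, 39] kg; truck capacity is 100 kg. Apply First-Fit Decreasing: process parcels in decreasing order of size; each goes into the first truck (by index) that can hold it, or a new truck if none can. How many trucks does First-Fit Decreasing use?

Sorted descending: 41, 40, 40, 40, 39, 39, 36, 35, 35.
41 kg → truck 1 (remaining 59 kg)
40 kg → truck 1 (remaining 19 kg)
40 kg → truck 2 (remaining 60 kg)
40 kg → truck 2 (remaining 20 kg)
39 kg → truck 3 (remaining 61 kg)
39 kg → truck 3 (remaining 22 kg)
36 kg → truck 4 (remaining 64 kg)
35 kg → truck 4 (remaining 29 kg)
35 kg → truck 5 (remaining 65 kg)

5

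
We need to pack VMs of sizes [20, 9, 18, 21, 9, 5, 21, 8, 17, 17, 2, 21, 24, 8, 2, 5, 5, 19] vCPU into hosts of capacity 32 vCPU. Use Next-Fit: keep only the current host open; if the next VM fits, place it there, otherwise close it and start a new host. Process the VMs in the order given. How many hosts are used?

20 vCPU → host 1 (remaining 12 vCPU)
9 vCPU → host 1 (remaining 3 vCPU)
18 vCPU → host 2 (remaining 14 vCPU)
21 vCPU → host 3 (remaining 11 vCPU)
9 vCPU → host 3 (remaining 2 vCPU)
5 vCPU → host 4 (remaining 27 vCPU)
21 vCPU → host 4 (remaining 6 vCPU)
8 vCPU → host 5 (remaining 24 vCPU)
17 vCPU → host 5 (remaining 7 vCPU)
17 vCPU → host 6 (remaining 15 vCPU)
2 vCPU → host 6 (remaining 13 vCPU)
21 vCPU → host 7 (remaining 11 vCPU)
24 vCPU → host 8 (remaining 8 vCPU)
8 vCPU → host 8 (remaining 0 vCPU)
2 vCPU → host 9 (remaining 30 vCPU)
5 vCPU → host 9 (remaining 25 vCPU)
5 vCPU → host 9 (remaining 20 vCPU)
19 vCPU → host 9 (remaining 1 vCPU)

9 hosts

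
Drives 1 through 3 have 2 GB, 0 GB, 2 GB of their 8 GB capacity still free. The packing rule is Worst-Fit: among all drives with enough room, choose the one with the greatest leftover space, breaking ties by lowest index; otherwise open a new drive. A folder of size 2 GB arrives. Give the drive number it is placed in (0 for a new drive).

Drives with room: drive 1 (2 GB), drive 3 (2 GB).
Most room is drive 1 with 2 GB free.

1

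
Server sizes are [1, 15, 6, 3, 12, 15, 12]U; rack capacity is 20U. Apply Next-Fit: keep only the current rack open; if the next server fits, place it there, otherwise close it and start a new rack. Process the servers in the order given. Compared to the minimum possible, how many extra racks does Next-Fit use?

1

Next-Fit: [1,15] [6,3] [12] [15] [12] → 5 racks.
Total size 64U; any packing needs at least ⌈64/20⌉ = 4 racks.
An optimal packing achieves that bound: [15,3,1] [15] [12,6] [12] → 4 racks.
Excess: 5 − 4 = 1.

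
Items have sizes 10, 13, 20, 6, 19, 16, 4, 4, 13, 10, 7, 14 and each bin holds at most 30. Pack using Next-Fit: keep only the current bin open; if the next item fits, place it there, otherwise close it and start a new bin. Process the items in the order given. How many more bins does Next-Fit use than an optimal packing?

1

Next-Fit: [10,13] [20,6] [19] [16,4,4] [13,10,7] [14] → 6 bins.
Total size 136; any packing needs at least ⌈136/30⌉ = 5 bins.
An optimal packing achieves that bound: [20,10] [19,10] [16,14] [13,13,4] [7,6,4] → 5 bins.
Excess: 6 − 5 = 1.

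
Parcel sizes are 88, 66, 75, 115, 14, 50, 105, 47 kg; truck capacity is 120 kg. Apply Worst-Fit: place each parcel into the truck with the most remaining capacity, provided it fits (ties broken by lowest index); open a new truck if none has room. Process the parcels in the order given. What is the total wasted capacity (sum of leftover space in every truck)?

160

88 kg → truck 1 (remaining 32 kg)
66 kg → truck 2 (remaining 54 kg)
75 kg → truck 3 (remaining 45 kg)
115 kg → truck 4 (remaining 5 kg)
14 kg → truck 2 (remaining 40 kg)
50 kg → truck 5 (remaining 70 kg)
105 kg → truck 6 (remaining 15 kg)
47 kg → truck 5 (remaining 23 kg)
6 trucks × 120 kg = 720 kg; used 560 kg; unused 160 kg.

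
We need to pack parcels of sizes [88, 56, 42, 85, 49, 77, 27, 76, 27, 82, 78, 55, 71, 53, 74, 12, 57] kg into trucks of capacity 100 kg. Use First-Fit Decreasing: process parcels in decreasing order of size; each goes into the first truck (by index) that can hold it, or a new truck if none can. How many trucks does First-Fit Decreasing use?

Sorted descending: 88, 85, 82, 78, 77, 76, 74, 71, 57, 56, 55, 53, 49, 42, 27, 27, 12.
88 kg → truck 1 (remaining 12 kg)
85 kg → truck 2 (remaining 15 kg)
82 kg → truck 3 (remaining 18 kg)
78 kg → truck 4 (remaining 22 kg)
77 kg → truck 5 (remaining 23 kg)
76 kg → truck 6 (remaining 24 kg)
74 kg → truck 7 (remaining 26 kg)
71 kg → truck 8 (remaining 29 kg)
57 kg → truck 9 (remaining 43 kg)
56 kg → truck 10 (remaining 44 kg)
55 kg → truck 11 (remaining 45 kg)
53 kg → truck 12 (remaining 47 kg)
49 kg → truck 13 (remaining 51 kg)
42 kg → truck 9 (remaining 1 kg)
27 kg → truck 8 (remaining 2 kg)
27 kg → truck 10 (remaining 17 kg)
12 kg → truck 1 (remaining 0 kg)

13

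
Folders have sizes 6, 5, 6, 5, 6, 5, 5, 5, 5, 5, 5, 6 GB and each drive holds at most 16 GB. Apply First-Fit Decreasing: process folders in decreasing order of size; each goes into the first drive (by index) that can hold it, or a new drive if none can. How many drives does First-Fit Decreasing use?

Sorted descending: 6, 6, 6, 6, 5, 5, 5, 5, 5, 5, 5, 5.
6 GB → drive 1 (remaining 10 GB)
6 GB → drive 1 (remaining 4 GB)
6 GB → drive 2 (remaining 10 GB)
6 GB → drive 2 (remaining 4 GB)
5 GB → drive 3 (remaining 11 GB)
5 GB → drive 3 (remaining 6 GB)
5 GB → drive 3 (remaining 1 GB)
5 GB → drive 4 (remaining 11 GB)
5 GB → drive 4 (remaining 6 GB)
5 GB → drive 4 (remaining 1 GB)
5 GB → drive 5 (remaining 11 GB)
5 GB → drive 5 (remaining 6 GB)

5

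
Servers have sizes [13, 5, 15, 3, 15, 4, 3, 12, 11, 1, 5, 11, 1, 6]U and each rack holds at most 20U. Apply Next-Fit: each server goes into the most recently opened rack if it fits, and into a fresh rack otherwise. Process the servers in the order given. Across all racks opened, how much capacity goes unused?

15

rack 1: place 13U, 7U left
rack 1: place 5U, 2U left
rack 2: place 15U, 5U left
rack 2: place 3U, 2U left
rack 3: place 15U, 5U left
rack 3: place 4U, 1U left
rack 4: place 3U, 17U left
rack 4: place 12U, 5U left
rack 5: place 11U, 9U left
rack 5: place 1U, 8U left
rack 5: place 5U, 3U left
rack 6: place 11U, 9U left
rack 6: place 1U, 8U left
rack 6: place 6U, 2U left
6 racks × 20U = 120U; used 105U; unused 15U.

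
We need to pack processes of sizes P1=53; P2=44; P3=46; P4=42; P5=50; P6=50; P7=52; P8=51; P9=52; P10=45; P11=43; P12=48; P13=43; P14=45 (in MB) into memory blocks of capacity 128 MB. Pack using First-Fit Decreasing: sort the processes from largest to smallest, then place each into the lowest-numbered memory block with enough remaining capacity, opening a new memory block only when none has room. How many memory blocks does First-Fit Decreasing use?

7

Sorted descending: 53, 52, 52, 51, 50, 50, 48, 46, 45, 45, 44, 43, 43, 42.
53 MB → memory block 1 (remaining 75 MB)
52 MB → memory block 1 (remaining 23 MB)
52 MB → memory block 2 (remaining 76 MB)
51 MB → memory block 2 (remaining 25 MB)
50 MB → memory block 3 (remaining 78 MB)
50 MB → memory block 3 (remaining 28 MB)
48 MB → memory block 4 (remaining 80 MB)
46 MB → memory block 4 (remaining 34 MB)
45 MB → memory block 5 (remaining 83 MB)
45 MB → memory block 5 (remaining 38 MB)
44 MB → memory block 6 (remaining 84 MB)
43 MB → memory block 6 (remaining 41 MB)
43 MB → memory block 7 (remaining 85 MB)
42 MB → memory block 7 (remaining 43 MB)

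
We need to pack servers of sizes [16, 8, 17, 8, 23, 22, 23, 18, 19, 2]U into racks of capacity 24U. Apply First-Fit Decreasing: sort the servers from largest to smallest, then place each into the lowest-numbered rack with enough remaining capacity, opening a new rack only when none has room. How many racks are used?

8

Sorted descending: 23, 23, 22, 19, 18, 17, 16, 8, 8, 2.
rack 1: place 23U, 1U left
rack 2: place 23U, 1U left
rack 3: place 22U, 2U left
rack 4: place 19U, 5U left
rack 5: place 18U, 6U left
rack 6: place 17U, 7U left
rack 7: place 16U, 8U left
rack 7: place 8U, 0U left
rack 8: place 8U, 16U left
rack 3: place 2U, 0U left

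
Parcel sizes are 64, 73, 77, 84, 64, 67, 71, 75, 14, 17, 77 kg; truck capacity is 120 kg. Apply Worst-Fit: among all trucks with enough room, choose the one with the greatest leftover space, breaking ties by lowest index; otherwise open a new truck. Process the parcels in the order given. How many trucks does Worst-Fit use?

9

truck 1: place 64 kg, 56 kg left
truck 2: place 73 kg, 47 kg left
truck 3: place 77 kg, 43 kg left
truck 4: place 84 kg, 36 kg left
truck 5: place 64 kg, 56 kg left
truck 6: place 67 kg, 53 kg left
truck 7: place 71 kg, 49 kg left
truck 8: place 75 kg, 45 kg left
truck 1: place 14 kg, 42 kg left
truck 5: place 17 kg, 39 kg left
truck 9: place 77 kg, 43 kg left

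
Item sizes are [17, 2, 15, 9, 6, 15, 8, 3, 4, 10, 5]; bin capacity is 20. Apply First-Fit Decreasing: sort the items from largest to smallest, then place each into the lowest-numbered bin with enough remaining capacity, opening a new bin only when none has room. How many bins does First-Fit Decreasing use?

5 bins

Sorted descending: 17, 15, 15, 10, 9, 8, 6, 5, 4, 3, 2.
17 → bin 1 (remaining 3)
15 → bin 2 (remaining 5)
15 → bin 3 (remaining 5)
10 → bin 4 (remaining 10)
9 → bin 4 (remaining 1)
8 → bin 5 (remaining 12)
6 → bin 5 (remaining 6)
5 → bin 2 (remaining 0)
4 → bin 3 (remaining 1)
3 → bin 1 (remaining 0)
2 → bin 5 (remaining 4)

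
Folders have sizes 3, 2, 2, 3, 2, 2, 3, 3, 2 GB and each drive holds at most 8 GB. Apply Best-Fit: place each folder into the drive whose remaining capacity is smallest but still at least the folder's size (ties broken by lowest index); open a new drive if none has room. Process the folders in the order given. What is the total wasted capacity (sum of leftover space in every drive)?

drive 1: place 3 GB, 5 GB left
drive 1: place 2 GB, 3 GB left
drive 1: place 2 GB, 1 GB left
drive 2: place 3 GB, 5 GB left
drive 2: place 2 GB, 3 GB left
drive 2: place 2 GB, 1 GB left
drive 3: place 3 GB, 5 GB left
drive 3: place 3 GB, 2 GB left
drive 3: place 2 GB, 0 GB left
3 drives × 8 GB = 24 GB; used 22 GB; unused 2 GB.

2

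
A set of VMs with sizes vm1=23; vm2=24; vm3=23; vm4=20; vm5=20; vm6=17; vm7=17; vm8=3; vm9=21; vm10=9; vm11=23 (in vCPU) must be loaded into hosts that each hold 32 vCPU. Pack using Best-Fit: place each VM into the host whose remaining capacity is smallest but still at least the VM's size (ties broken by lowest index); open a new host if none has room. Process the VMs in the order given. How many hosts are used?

vm1 (23 vCPU) → host 1 (remaining 9 vCPU)
vm2 (24 vCPU) → host 2 (remaining 8 vCPU)
vm3 (23 vCPU) → host 3 (remaining 9 vCPU)
vm4 (20 vCPU) → host 4 (remaining 12 vCPU)
vm5 (20 vCPU) → host 5 (remaining 12 vCPU)
vm6 (17 vCPU) → host 6 (remaining 15 vCPU)
vm7 (17 vCPU) → host 7 (remaining 15 vCPU)
vm8 (3 vCPU) → host 2 (remaining 5 vCPU)
vm9 (21 vCPU) → host 8 (remaining 11 vCPU)
vm10 (9 vCPU) → host 1 (remaining 0 vCPU)
vm11 (23 vCPU) → host 9 (remaining 9 vCPU)
Final hosts: [23,9] [24,3] [23] [20] [20] [17] [17] [21] [23].

9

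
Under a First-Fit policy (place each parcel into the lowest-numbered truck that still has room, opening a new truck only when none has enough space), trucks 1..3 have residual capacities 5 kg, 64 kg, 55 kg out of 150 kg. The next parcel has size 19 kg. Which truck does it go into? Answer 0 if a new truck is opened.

2

Trucks with room: truck 2 (64 kg), truck 3 (55 kg).
The first with room is truck 2.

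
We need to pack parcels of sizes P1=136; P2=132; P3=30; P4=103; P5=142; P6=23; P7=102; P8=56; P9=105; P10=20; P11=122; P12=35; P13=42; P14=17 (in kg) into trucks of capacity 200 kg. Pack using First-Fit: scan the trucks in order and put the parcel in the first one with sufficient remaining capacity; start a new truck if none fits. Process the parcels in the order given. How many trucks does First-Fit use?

7 trucks

P1 (136 kg) → truck 1 (remaining 64 kg)
P2 (132 kg) → truck 2 (remaining 68 kg)
P3 (30 kg) → truck 1 (remaining 34 kg)
P4 (103 kg) → truck 3 (remaining 97 kg)
P5 (142 kg) → truck 4 (remaining 58 kg)
P6 (23 kg) → truck 1 (remaining 11 kg)
P7 (102 kg) → truck 5 (remaining 98 kg)
P8 (56 kg) → truck 2 (remaining 12 kg)
P9 (105 kg) → truck 6 (remaining 95 kg)
P10 (20 kg) → truck 3 (remaining 77 kg)
P11 (122 kg) → truck 7 (remaining 78 kg)
P12 (35 kg) → truck 3 (remaining 42 kg)
P13 (42 kg) → truck 3 (remaining 0 kg)
P14 (17 kg) → truck 4 (remaining 41 kg)
Final trucks: [136,30,23] [132,56] [103,20,35,42] [142,17] [102] [105] [122].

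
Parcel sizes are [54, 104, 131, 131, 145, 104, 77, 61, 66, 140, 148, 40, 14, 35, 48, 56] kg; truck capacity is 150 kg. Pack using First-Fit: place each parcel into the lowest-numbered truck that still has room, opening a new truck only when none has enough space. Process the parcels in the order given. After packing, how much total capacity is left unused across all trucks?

54 kg → truck 1 (remaining 96 kg)
104 kg → truck 2 (remaining 46 kg)
131 kg → truck 3 (remaining 19 kg)
131 kg → truck 4 (remaining 19 kg)
145 kg → truck 5 (remaining 5 kg)
104 kg → truck 6 (remaining 46 kg)
77 kg → truck 1 (remaining 19 kg)
61 kg → truck 7 (remaining 89 kg)
66 kg → truck 7 (remaining 23 kg)
140 kg → truck 8 (remaining 10 kg)
148 kg → truck 9 (remaining 2 kg)
40 kg → truck 2 (remaining 6 kg)
14 kg → truck 1 (remaining 5 kg)
35 kg → truck 6 (remaining 11 kg)
48 kg → truck 10 (remaining 102 kg)
56 kg → truck 10 (remaining 46 kg)
10 trucks × 150 kg = 1500 kg; used 1354 kg; unused 146 kg.

146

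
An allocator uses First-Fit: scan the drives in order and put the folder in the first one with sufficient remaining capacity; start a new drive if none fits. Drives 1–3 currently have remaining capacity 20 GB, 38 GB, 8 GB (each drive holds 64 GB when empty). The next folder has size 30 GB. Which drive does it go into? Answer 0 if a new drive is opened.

Drives with room: drive 2 (38 GB).
The first with room is drive 2.

2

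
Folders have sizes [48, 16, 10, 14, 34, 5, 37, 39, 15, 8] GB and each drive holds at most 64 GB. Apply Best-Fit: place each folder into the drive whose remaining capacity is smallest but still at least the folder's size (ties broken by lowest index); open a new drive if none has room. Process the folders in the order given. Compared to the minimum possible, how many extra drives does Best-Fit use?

Best-Fit: [48,16] [10,14,34,5] [37] [39,15,8] → 4 drives.
Total size 226 GB; any packing needs at least ⌈226/64⌉ = 4 drives.
So 4 is already optimal.

0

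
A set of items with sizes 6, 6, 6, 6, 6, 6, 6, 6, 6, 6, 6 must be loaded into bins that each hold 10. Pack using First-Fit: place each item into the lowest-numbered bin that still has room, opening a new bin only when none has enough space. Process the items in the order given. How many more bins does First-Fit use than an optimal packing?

First-Fit: [6] [6] [6] [6] [6] [6] [6] [6] [6] [6] [6] → 11 bins.
11 items exceed 5 (half the capacity), and no two of those can share a bin, so at least 11 bins are needed.
So 11 is already optimal.

0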